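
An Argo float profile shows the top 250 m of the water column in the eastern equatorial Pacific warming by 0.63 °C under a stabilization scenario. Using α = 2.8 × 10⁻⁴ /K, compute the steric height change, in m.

0.044 m

Δh = αΔT·H = 2.8×10⁻⁴ × 0.63 × 250 = 0.04410 m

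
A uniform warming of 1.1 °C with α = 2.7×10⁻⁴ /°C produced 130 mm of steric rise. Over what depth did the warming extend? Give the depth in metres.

about 438 m

H = Δh/(αΔT) = 0.13 / (2.7×10⁻⁴ × 1.1) ≈ 437.7 m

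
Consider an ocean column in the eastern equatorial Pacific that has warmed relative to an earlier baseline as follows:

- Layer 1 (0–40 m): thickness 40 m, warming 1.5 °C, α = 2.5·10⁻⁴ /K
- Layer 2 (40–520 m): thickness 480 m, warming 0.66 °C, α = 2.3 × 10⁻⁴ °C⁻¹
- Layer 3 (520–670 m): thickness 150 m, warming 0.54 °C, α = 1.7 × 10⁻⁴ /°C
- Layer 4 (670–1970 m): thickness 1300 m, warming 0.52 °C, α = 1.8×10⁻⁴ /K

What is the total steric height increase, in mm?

Δh = 223 mm

40 × 2.5×10⁻⁴ × 1.5 = 0.01500 m
Layer 2: 0.66 × 2.3×10⁻⁴ × 480 = 0.072864 m
520–670 m: 150 × 1.7×10⁻⁴ × 0.54 = 0.01377 m
1300 × 1.8×10⁻⁴ × 0.52 = 0.12168 m
Δh = 0.01500 + 0.072864 + 0.01377 + 0.12168 = 0.223314 m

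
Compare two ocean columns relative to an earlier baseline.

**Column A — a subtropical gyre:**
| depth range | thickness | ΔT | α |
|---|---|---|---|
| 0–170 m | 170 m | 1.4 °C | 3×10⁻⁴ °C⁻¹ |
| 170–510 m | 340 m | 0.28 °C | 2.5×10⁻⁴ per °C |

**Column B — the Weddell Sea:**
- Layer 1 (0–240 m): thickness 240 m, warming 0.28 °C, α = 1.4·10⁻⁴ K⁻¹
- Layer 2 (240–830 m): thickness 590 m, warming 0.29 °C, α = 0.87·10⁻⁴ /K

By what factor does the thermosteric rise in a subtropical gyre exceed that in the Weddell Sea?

A Layer 1: 3×10⁻⁴ × 170 × 1.4 = 0.07140 m
A 170–510 m: 0.28 × 2.5×10⁻⁴ × 340 = 0.02380 m
A total: 0.09520 m
B 240 × 0.28 × 1.4×10⁻⁴ = 0.009408 m
B 590 × 0.87×10⁻⁴ × 0.29 = 0.0148857 m
B total: 0.0242937 m
Ratio: 0.09520 / 0.0242937 ≈ 3.919

3.9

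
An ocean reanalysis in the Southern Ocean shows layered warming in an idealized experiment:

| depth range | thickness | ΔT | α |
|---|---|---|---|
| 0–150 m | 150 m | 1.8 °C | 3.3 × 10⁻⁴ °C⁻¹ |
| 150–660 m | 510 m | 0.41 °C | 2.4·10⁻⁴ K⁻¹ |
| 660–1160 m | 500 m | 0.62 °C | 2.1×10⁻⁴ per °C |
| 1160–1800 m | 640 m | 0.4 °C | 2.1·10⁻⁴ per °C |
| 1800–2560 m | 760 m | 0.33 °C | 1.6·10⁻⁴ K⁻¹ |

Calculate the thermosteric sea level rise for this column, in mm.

Layer 1: 3.3×10⁻⁴ × 150 × 1.8 = 0.08910 m
Layer 2: 510 × 0.41 × 2.4×10⁻⁴ = 0.050184 m
0.62 × 500 × 2.1×10⁻⁴ = 0.06510 m
0.4 × 640 × 2.1×10⁻⁴ = 0.05376 m
1800–2560 m: 1.6×10⁻⁴ × 0.33 × 760 = 0.040128 m
Δh = 0.08910 + 0.050184 + 0.06510 + 0.05376 + 0.040128 = 0.298272 m

298 mm of thermosteric rise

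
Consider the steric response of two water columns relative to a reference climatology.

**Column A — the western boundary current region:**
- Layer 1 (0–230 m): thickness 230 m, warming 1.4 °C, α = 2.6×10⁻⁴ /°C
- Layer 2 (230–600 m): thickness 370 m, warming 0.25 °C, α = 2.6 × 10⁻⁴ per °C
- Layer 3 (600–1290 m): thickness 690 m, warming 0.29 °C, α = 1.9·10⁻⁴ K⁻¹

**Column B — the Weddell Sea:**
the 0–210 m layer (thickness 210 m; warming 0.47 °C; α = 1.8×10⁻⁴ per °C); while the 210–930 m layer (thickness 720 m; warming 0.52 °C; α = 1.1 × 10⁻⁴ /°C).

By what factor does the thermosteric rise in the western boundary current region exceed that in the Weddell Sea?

a factor of 2.47

A 0–230 m: 2.6×10⁻⁴ × 230 × 1.4 = 0.08372 m
A 370 × 2.6×10⁻⁴ × 0.25 = 0.02405 m
A Layer 3: 1.9×10⁻⁴ × 0.29 × 690 = 0.038019 m
A total: 0.145789 m
B 0–210 m: 0.47 × 1.8×10⁻⁴ × 210 = 0.017766 m
B 210–930 m: 1.1×10⁻⁴ × 0.52 × 720 = 0.041184 m
B total: 0.05895 m
Ratio: 0.145789 / 0.05895 ≈ 2.473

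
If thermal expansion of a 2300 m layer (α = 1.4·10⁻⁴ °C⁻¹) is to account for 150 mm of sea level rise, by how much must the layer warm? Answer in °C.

ΔT = Δh/(αH) = 0.15 / (1.4×10⁻⁴ × 2300) ≈ 0.4658 °C

about 0.466 °C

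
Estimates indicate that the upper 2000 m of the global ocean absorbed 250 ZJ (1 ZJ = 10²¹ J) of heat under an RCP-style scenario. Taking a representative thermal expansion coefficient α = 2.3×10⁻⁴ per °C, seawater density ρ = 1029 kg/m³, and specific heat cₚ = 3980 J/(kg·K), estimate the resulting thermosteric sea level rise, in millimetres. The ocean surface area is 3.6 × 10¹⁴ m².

Per unit area: Q = 250×10²¹ / (3.6×10¹⁴) ≈ 6.944×10⁸ J/m²
Δh = αQ/(ρcₚ) = 2.3×10⁻⁴ × 6.944×10⁸ / (1029 × 3980) ≈ 0.038998 m

Δh ≈ 39.0 mm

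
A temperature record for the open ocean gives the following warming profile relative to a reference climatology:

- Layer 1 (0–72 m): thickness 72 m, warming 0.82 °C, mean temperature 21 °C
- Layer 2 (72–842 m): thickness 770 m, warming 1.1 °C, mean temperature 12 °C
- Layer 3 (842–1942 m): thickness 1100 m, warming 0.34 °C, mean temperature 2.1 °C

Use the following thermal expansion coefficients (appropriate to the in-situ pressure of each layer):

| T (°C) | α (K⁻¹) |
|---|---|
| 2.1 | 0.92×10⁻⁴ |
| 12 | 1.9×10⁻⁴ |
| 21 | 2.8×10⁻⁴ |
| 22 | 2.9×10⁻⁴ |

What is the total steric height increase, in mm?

about 210 mm

Layer 1 at 21 °C → α = 2.8×10⁻⁴ K⁻¹
Layer 2 at 12 °C → α = 1.9×10⁻⁴ K⁻¹
Layer 3 at 2.1 °C → α = 0.92×10⁻⁴ K⁻¹
0–72 m: 0.82 × 72 × 2.8×10⁻⁴ = 0.0165312 m
Layer 2: 770 × 1.1 × 1.9×10⁻⁴ = 0.16093 m
842–1942 m: 0.34 × 0.92×10⁻⁴ × 1100 = 0.034408 m
Δh = 0.0165312 + 0.16093 + 0.034408 = 0.2118692 m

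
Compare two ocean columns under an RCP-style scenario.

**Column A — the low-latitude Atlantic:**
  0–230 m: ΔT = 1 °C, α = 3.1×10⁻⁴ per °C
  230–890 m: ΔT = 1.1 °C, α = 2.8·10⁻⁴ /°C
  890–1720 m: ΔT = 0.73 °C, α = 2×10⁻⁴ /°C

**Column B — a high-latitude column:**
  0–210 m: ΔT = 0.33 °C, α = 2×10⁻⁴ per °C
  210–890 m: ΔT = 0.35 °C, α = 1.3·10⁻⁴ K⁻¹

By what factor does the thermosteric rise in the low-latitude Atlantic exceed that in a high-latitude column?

≈ 8.83×

A 3.1×10⁻⁴ × 1 × 230 = 0.07130 m
A Layer 2: 660 × 2.8×10⁻⁴ × 1.1 = 0.20328 m
A Layer 3: 0.73 × 830 × 2×10⁻⁴ = 0.12118 m
A total: 0.39576 m
B 210 × 2×10⁻⁴ × 0.33 = 0.01386 m
B 210–890 m: 1.3×10⁻⁴ × 680 × 0.35 = 0.03094 m
B total: 0.04480 m
Ratio: 0.39576 / 0.04480 ≈ 8.834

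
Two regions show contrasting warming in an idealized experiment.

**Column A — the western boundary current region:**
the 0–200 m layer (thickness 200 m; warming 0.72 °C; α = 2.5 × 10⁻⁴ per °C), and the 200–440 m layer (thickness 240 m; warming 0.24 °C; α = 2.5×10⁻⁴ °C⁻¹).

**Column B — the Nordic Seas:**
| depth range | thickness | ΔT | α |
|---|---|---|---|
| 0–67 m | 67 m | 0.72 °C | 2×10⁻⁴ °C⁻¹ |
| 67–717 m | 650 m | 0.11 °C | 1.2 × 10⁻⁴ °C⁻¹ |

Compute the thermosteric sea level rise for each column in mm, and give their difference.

A: 50.4 mm; B: 18.2 mm; difference 32.2 mm

A Layer 1: 2.5×10⁻⁴ × 200 × 0.72 = 0.03600 m
A 200–440 m: 2.5×10⁻⁴ × 240 × 0.24 = 0.01440 m
A total: 0.05040 m
B 0.72 × 2×10⁻⁴ × 67 = 0.009648 m
B Layer 2: 0.11 × 650 × 1.2×10⁻⁴ = 0.00858 m
B total: 0.018228 m
Difference: 0.05040 − 0.018228 = 0.032172 m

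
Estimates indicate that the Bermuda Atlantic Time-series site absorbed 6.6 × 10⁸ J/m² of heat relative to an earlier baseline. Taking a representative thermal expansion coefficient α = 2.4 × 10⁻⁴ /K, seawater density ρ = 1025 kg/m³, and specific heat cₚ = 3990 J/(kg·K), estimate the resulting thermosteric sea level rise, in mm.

Δh = αQ/(ρcₚ) = 2.4×10⁻⁴ × 6.6×10⁸ / (1025 × 3990) ≈ 0.038731 m

Δh ≈ 39 mm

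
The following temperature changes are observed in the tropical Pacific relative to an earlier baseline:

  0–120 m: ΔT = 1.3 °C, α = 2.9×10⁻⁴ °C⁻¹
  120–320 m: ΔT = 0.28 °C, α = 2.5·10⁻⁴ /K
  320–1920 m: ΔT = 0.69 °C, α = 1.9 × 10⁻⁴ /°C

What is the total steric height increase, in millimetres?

Δh = 269 mm

0–120 m: 2.9×10⁻⁴ × 120 × 1.3 = 0.04524 m
2.5×10⁻⁴ × 0.28 × 200 = 0.01400 m
320–1920 m: 0.69 × 1600 × 1.9×10⁻⁴ = 0.20976 m
Δh = 0.04524 + 0.01400 + 0.20976 = 0.26900 m ≈ 269 mm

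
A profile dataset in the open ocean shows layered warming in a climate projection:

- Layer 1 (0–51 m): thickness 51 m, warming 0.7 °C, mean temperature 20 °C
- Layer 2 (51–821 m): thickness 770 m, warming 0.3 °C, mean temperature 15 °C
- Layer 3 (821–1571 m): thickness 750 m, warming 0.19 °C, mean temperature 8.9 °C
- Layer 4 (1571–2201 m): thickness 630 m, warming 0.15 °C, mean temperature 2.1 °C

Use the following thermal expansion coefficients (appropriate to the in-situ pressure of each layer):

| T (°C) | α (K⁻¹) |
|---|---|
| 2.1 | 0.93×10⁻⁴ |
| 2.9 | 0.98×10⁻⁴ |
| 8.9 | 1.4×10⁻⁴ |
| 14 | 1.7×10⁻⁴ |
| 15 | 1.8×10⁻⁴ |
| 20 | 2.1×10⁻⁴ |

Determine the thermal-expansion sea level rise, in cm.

Layer 1 at 20 °C → α = 2.1×10⁻⁴ K⁻¹
Layer 2 at 15 °C → α = 1.8×10⁻⁴ K⁻¹
Layer 3 at 8.9 °C → α = 1.4×10⁻⁴ K⁻¹
Layer 4 at 2.1 °C → α = 0.93×10⁻⁴ K⁻¹
0–51 m: 0.7 × 2.1×10⁻⁴ × 51 = 0.007497 m
51–821 m: 1.8×10⁻⁴ × 770 × 0.3 = 0.04158 m
750 × 0.19 × 1.4×10⁻⁴ = 0.01995 m
Layer 4: 630 × 0.93×10⁻⁴ × 0.15 = 0.0087885 m
Δh = 0.007497 + 0.04158 + 0.01995 + 0.0087885 = 0.0778155 m ≈ 7.78 cm

Δh ≈ 7.78 cm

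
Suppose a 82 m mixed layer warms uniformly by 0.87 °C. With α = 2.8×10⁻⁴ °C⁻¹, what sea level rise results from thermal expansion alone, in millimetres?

20.0 mm of thermosteric rise

Δh = αΔT·H = 2.8×10⁻⁴ × 0.87 × 82 = 0.0199752 m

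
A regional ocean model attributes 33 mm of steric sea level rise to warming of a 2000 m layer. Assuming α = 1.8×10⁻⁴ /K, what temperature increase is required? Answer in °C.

ΔT = Δh/(αH) = 0.033 / (1.8×10⁻⁴ × 2000) ≈ 0.09167 °C

0.092 °C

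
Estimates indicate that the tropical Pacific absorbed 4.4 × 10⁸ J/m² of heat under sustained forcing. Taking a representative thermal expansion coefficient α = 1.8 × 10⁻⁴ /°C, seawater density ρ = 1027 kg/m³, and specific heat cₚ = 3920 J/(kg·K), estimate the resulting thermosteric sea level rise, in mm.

Δh = αQ/(ρcₚ) = 1.8×10⁻⁴ × 4.4×10⁸ / (1027 × 3920) ≈ 0.019673 m

Δh = 20 mm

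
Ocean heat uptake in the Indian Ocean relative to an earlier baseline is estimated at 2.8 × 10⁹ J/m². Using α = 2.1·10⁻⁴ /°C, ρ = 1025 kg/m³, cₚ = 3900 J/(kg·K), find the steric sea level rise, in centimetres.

Δh = 15 cm

Δh = αQ/(ρcₚ) = 2.1×10⁻⁴ × 2.8×10⁹ / (1025 × 3900) ≈ 0.14709 m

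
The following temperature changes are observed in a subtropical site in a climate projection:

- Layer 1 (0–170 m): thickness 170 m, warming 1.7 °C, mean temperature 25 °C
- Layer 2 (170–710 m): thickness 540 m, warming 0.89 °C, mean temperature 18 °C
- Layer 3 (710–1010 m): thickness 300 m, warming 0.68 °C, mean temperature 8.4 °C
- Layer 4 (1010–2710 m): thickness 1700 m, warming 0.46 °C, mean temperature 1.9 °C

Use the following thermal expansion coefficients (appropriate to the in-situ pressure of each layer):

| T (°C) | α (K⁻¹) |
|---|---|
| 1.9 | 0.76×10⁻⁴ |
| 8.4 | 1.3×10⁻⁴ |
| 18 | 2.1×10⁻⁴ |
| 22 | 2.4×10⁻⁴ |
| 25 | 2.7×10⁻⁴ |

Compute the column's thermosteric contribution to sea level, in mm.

Layer 1 at 25 °C → α = 2.7×10⁻⁴ K⁻¹
Layer 2 at 18 °C → α = 2.1×10⁻⁴ K⁻¹
Layer 3 at 8.4 °C → α = 1.3×10⁻⁴ K⁻¹
Layer 4 at 1.9 °C → α = 0.76×10⁻⁴ K⁻¹
1.7 × 170 × 2.7×10⁻⁴ = 0.07803 m
Layer 2: 0.89 × 2.1×10⁻⁴ × 540 = 0.100926 m
300 × 0.68 × 1.3×10⁻⁴ = 0.02652 m
1010–2710 m: 0.46 × 0.76×10⁻⁴ × 1700 = 0.059432 m
Δh = 0.07803 + 0.100926 + 0.02652 + 0.059432 = 0.264908 m ≈ 265 mm

265 mm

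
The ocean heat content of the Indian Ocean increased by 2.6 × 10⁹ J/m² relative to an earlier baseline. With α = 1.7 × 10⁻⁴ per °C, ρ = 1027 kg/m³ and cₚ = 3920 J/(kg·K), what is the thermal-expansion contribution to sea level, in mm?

Δh = αQ/(ρcₚ) = 1.7×10⁻⁴ × 2.6×10⁹ / (1027 × 3920) ≈ 0.10979 m

Δh = 110 mm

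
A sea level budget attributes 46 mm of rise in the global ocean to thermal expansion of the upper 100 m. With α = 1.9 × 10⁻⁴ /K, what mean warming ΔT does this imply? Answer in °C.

2.42 °C

ΔT = Δh/(αH) = 0.046 / (1.9×10⁻⁴ × 100) ≈ 2.421 °C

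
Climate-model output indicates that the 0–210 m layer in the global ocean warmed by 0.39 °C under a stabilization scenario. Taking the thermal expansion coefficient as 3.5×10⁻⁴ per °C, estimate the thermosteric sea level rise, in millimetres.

Δh = αΔT·H = 3.5×10⁻⁴ × 0.39 × 210 = 0.028665 m

Δh ≈ 28.7 mm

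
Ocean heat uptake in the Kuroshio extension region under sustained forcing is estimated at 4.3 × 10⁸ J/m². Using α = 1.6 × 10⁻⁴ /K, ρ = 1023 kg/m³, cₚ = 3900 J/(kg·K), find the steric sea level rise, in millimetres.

Δh = αQ/(ρcₚ) = 1.6×10⁻⁴ × 4.3×10⁸ / (1023 × 3900) ≈ 0.017244 m

Δh = 17 mm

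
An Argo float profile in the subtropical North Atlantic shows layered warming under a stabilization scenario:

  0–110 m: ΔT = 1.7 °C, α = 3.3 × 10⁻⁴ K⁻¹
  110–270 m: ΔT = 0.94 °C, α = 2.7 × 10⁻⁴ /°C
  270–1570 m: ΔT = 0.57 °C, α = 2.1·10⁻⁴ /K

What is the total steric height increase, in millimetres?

0–110 m: 1.7 × 110 × 3.3×10⁻⁴ = 0.06171 m
2.7×10⁻⁴ × 160 × 0.94 = 0.040608 m
1300 × 0.57 × 2.1×10⁻⁴ = 0.15561 m
Δh = 0.06171 + 0.040608 + 0.15561 = 0.257928 m

Δh = 258 mm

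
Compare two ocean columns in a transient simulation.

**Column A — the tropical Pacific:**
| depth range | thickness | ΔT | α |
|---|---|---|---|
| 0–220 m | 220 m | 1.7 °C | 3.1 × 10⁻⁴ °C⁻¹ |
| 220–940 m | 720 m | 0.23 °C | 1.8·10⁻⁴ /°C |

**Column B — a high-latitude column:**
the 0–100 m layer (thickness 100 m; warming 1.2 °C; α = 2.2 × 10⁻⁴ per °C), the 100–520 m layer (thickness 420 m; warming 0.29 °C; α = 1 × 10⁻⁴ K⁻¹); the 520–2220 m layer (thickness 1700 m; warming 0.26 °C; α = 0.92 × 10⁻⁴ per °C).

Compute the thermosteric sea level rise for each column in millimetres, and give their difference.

Δh_A ≈ 150 mm, Δh_B ≈ 79 mm; difference ≈ 67 mm

A Layer 1: 220 × 1.7 × 3.1×10⁻⁴ = 0.11594 m
A 220–940 m: 1.8×10⁻⁴ × 720 × 0.23 = 0.029808 m
A total: 0.145748 m
B 0–100 m: 1.2 × 100 × 2.2×10⁻⁴ = 0.02640 m
B 0.29 × 420 × 1×10⁻⁴ = 0.01218 m
B 520–2220 m: 0.92×10⁻⁴ × 1700 × 0.26 = 0.040664 m
B total: 0.079244 m
Difference: 0.145748 − 0.079244 = 0.066504 m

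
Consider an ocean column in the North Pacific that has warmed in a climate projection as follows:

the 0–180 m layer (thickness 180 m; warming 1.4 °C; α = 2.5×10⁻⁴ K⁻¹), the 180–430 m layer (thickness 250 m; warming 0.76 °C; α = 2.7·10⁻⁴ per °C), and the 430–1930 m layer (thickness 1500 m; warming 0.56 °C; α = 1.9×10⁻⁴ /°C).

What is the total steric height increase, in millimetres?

Layer 1: 2.5×10⁻⁴ × 1.4 × 180 = 0.06300 m
250 × 2.7×10⁻⁴ × 0.76 = 0.05130 m
Layer 3: 1500 × 0.56 × 1.9×10⁻⁴ = 0.15960 m
Δh = 0.06300 + 0.05130 + 0.15960 = 0.27390 m

270 mm of thermosteric rise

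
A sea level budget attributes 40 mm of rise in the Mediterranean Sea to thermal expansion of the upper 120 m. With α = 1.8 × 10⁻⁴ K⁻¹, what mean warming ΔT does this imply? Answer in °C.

ΔT ≈ 1.85 °C

ΔT = Δh/(αH) = 0.04 / (1.8×10⁻⁴ × 120) ≈ 1.852 °C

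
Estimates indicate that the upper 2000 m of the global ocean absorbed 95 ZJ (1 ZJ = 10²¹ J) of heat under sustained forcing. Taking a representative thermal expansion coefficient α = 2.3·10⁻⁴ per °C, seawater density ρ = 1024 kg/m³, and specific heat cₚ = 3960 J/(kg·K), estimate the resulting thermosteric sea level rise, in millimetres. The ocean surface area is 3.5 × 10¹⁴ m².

Per unit area: Q = 95×10²¹ / (3.5×10¹⁴) ≈ 2.714×10⁸ J/m²
Δh = αQ/(ρcₚ) = 2.3×10⁻⁴ × 2.714×10⁸ / (1024 × 3960) ≈ 0.015394 m

Δh = 15.4 mm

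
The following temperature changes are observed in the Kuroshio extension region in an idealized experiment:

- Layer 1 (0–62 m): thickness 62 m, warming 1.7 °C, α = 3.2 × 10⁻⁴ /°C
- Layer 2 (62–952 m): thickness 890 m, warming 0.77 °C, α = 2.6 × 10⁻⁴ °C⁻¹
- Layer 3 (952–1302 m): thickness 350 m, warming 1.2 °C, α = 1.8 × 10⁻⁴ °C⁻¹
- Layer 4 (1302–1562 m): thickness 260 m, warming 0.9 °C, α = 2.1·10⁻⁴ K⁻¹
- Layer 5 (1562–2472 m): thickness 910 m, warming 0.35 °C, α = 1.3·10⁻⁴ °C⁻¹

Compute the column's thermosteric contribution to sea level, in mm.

380 mm

1.7 × 3.2×10⁻⁴ × 62 = 0.033728 m
Layer 2: 0.77 × 2.6×10⁻⁴ × 890 = 0.178178 m
1.8×10⁻⁴ × 350 × 1.2 = 0.07560 m
Layer 4: 2.1×10⁻⁴ × 0.9 × 260 = 0.04914 m
910 × 1.3×10⁻⁴ × 0.35 = 0.041405 m
Δh = 0.033728 + 0.178178 + 0.07560 + 0.04914 + 0.041405 = 0.378051 m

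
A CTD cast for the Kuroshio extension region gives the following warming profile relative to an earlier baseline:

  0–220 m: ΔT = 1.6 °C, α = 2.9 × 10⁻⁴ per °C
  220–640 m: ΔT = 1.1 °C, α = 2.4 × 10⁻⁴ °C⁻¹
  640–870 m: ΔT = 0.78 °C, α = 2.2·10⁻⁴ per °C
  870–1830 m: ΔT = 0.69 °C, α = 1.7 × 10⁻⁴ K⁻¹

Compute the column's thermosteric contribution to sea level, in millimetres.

370 mm of thermosteric rise

Layer 1: 2.9×10⁻⁴ × 220 × 1.6 = 0.10208 m
2.4×10⁻⁴ × 420 × 1.1 = 0.11088 m
640–870 m: 230 × 2.2×10⁻⁴ × 0.78 = 0.039468 m
Layer 4: 0.69 × 1.7×10⁻⁴ × 960 = 0.112608 m
Δh = 0.10208 + 0.11088 + 0.039468 + 0.112608 = 0.365036 m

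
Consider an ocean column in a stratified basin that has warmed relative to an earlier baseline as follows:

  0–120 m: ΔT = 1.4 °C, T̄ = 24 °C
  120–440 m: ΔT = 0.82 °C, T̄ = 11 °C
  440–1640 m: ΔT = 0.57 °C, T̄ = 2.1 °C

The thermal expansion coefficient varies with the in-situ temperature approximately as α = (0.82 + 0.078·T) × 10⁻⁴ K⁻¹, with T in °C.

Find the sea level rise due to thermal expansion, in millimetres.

Layer 1: α = (0.82 + 0.078×24)×10⁻⁴ = 2.692×10⁻⁴ K⁻¹
Layer 2: α = (0.82 + 0.078×11)×10⁻⁴ = 1.678×10⁻⁴ K⁻¹
Layer 3: α = (0.82 + 0.078×2.1)×10⁻⁴ = 0.9838×10⁻⁴ K⁻¹
0–120 m: 1.4 × 120 × 2.692×10⁻⁴ = 0.0452256 m
Layer 2: 0.82 × 320 × 1.678×10⁻⁴ = 0.04403072 m
0.57 × 1200 × 0.9838×10⁻⁴ = 0.06729192 m
Δh = 0.0452256 + 0.04403072 + 0.06729192 = 0.15654824 m

Δh = 157 mm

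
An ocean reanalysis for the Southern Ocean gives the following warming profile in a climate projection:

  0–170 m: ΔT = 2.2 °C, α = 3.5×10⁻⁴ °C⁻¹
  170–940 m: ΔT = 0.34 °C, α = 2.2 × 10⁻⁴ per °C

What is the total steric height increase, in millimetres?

Δh ≈ 188 mm

Layer 1: 3.5×10⁻⁴ × 2.2 × 170 = 0.13090 m
Layer 2: 770 × 0.34 × 2.2×10⁻⁴ = 0.057596 m
Δh = 0.13090 + 0.057596 = 0.188496 m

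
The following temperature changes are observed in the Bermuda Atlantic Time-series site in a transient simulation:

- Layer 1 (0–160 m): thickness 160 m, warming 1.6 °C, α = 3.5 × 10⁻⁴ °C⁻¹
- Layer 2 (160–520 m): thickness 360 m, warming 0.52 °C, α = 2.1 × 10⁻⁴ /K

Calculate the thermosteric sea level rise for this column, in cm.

about 12.9 cm

0–160 m: 3.5×10⁻⁴ × 1.6 × 160 = 0.08960 m
Layer 2: 2.1×10⁻⁴ × 0.52 × 360 = 0.039312 m
Δh = 0.08960 + 0.039312 = 0.128912 m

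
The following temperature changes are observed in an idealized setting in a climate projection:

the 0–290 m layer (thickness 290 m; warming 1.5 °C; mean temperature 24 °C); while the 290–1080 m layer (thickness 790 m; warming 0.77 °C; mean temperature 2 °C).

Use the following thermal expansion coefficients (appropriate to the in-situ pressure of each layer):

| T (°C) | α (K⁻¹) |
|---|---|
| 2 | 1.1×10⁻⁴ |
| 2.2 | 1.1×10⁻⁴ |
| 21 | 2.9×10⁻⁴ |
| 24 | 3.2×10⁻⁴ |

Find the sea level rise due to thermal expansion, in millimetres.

206 mm

Layer 1 at 24 °C → α = 3.2×10⁻⁴ K⁻¹
Layer 2 at 2 °C → α = 1.1×10⁻⁴ K⁻¹
1.5 × 290 × 3.2×10⁻⁴ = 0.13920 m
790 × 1.1×10⁻⁴ × 0.77 = 0.066913 m
Δh = 0.13920 + 0.066913 = 0.206113 m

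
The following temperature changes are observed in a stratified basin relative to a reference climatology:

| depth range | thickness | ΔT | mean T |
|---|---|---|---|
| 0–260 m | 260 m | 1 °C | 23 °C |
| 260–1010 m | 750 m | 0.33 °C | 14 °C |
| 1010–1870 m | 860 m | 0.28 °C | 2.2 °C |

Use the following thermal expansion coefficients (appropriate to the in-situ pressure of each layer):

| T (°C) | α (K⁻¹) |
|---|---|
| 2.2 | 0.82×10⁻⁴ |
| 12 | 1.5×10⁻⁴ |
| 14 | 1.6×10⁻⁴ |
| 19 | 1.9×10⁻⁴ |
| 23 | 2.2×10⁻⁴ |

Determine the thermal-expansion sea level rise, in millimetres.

Δh = 120 mm

Layer 1 at 23 °C → α = 2.2×10⁻⁴ K⁻¹
Layer 2 at 14 °C → α = 1.6×10⁻⁴ K⁻¹
Layer 3 at 2.2 °C → α = 0.82×10⁻⁴ K⁻¹
Layer 1: 260 × 2.2×10⁻⁴ × 1 = 0.05720 m
0.33 × 1.6×10⁻⁴ × 750 = 0.03960 m
0.28 × 0.82×10⁻⁴ × 860 = 0.0197456 m
Δh = 0.05720 + 0.03960 + 0.0197456 = 0.1165456 m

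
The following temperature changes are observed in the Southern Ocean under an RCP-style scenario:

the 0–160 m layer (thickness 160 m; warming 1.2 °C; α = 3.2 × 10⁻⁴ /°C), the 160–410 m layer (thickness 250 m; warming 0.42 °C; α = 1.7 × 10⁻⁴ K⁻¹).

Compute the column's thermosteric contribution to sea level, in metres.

Δh = 0.079 m

0–160 m: 3.2×10⁻⁴ × 160 × 1.2 = 0.06144 m
160–410 m: 0.42 × 250 × 1.7×10⁻⁴ = 0.01785 m
Δh = 0.06144 + 0.01785 = 0.07929 m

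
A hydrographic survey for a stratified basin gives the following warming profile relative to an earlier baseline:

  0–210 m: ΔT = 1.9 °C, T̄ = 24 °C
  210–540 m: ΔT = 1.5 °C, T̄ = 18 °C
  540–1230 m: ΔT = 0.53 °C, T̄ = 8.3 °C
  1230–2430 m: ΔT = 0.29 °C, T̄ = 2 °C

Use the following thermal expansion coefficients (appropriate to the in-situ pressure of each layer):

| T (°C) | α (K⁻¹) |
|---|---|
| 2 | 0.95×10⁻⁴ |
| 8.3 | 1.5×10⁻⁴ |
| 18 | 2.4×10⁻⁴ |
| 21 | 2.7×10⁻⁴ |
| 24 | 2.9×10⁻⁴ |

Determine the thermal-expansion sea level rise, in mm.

Layer 1 at 24 °C → α = 2.9×10⁻⁴ K⁻¹
Layer 2 at 18 °C → α = 2.4×10⁻⁴ K⁻¹
Layer 3 at 8.3 °C → α = 1.5×10⁻⁴ K⁻¹
Layer 4 at 2 °C → α = 0.95×10⁻⁴ K⁻¹
0–210 m: 210 × 1.9 × 2.9×10⁻⁴ = 0.11571 m
1.5 × 330 × 2.4×10⁻⁴ = 0.11880 m
540–1230 m: 690 × 0.53 × 1.5×10⁻⁴ = 0.054855 m
1200 × 0.29 × 0.95×10⁻⁴ = 0.03306 m
Δh = 0.11571 + 0.11880 + 0.054855 + 0.03306 = 0.322425 m ≈ 320 mm

320 mm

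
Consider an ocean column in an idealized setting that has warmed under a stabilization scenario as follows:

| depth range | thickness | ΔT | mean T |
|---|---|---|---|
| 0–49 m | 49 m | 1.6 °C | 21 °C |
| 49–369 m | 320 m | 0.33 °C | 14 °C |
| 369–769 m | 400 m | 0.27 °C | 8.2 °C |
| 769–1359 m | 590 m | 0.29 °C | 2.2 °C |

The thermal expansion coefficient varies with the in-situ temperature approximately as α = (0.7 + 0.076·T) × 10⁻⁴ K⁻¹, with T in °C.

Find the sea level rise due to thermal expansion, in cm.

Layer 1: α = (0.7 + 0.076×21)×10⁻⁴ = 2.296×10⁻⁴ K⁻¹
Layer 2: α = (0.7 + 0.076×14)×10⁻⁴ = 1.764×10⁻⁴ K⁻¹
Layer 3: α = (0.7 + 0.076×8.2)×10⁻⁴ = 1.3232×10⁻⁴ K⁻¹
Layer 4: α = (0.7 + 0.076×2.2)×10⁻⁴ = 0.8672×10⁻⁴ K⁻¹
0–49 m: 1.6 × 49 × 2.296×10⁻⁴ = 0.01800064 m
0.33 × 1.764×10⁻⁴ × 320 = 0.01862784 m
369–769 m: 400 × 0.27 × 1.3232×10⁻⁴ = 0.01429056 m
0.29 × 0.8672×10⁻⁴ × 590 = 0.014837792 m
Δh = 0.01800064 + 0.01862784 + 0.01429056 + 0.014837792 = 0.065756832 m

Δh ≈ 6.58 cm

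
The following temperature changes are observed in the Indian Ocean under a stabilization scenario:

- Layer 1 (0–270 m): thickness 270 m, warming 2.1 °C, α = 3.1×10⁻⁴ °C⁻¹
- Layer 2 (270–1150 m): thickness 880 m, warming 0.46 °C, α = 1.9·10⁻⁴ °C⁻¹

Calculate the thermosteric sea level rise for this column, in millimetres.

Δh = 253 mm

Layer 1: 270 × 3.1×10⁻⁴ × 2.1 = 0.17577 m
1.9×10⁻⁴ × 880 × 0.46 = 0.076912 m
Δh = 0.17577 + 0.076912 = 0.252682 m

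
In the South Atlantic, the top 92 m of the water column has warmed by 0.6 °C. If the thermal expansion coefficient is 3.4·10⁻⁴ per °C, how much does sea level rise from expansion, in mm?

Δh = αΔT·H = 3.4×10⁻⁴ × 0.6 × 92 = 0.018768 m

19 mm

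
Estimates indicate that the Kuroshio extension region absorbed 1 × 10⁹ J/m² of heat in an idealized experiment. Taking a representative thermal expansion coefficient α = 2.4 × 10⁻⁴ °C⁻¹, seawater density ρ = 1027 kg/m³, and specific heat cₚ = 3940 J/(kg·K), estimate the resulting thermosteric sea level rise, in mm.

Δh = 59.3 mm

Δh = αQ/(ρcₚ) = 2.4×10⁻⁴ × 1×10⁹ / (1027 × 3940) ≈ 0.059312 m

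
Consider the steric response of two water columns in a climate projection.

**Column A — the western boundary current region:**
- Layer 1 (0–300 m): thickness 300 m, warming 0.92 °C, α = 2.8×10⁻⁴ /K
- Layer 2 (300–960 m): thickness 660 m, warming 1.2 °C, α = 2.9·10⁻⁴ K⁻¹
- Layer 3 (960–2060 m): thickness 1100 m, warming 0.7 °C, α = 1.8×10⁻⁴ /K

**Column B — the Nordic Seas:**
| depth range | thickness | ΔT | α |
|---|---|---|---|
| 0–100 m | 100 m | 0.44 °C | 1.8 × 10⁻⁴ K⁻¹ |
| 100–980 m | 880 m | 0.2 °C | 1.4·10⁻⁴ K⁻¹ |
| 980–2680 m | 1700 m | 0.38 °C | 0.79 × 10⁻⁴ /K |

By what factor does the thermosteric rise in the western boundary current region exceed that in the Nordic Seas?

A 300 × 2.8×10⁻⁴ × 0.92 = 0.07728 m
A Layer 2: 2.9×10⁻⁴ × 1.2 × 660 = 0.22968 m
A 960–2060 m: 1100 × 1.8×10⁻⁴ × 0.7 = 0.13860 m
A total: 0.44556 m
B Layer 1: 100 × 1.8×10⁻⁴ × 0.44 = 0.00792 m
B Layer 2: 0.2 × 1.4×10⁻⁴ × 880 = 0.02464 m
B 980–2680 m: 0.79×10⁻⁴ × 1700 × 0.38 = 0.051034 m
B total: 0.083594 m
Ratio: 0.44556 / 0.083594 ≈ 5.330

5.33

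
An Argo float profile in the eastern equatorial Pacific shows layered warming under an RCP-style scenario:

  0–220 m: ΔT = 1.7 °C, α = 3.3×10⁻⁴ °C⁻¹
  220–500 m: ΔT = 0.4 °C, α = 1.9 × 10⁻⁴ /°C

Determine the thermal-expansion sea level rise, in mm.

0–220 m: 1.7 × 3.3×10⁻⁴ × 220 = 0.12342 m
220–500 m: 280 × 1.9×10⁻⁴ × 0.4 = 0.02128 m
Δh = 0.12342 + 0.02128 = 0.14470 m

Δh ≈ 145 mm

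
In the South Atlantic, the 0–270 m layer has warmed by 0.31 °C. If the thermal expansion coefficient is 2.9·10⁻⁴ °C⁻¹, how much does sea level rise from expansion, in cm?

Δh = αΔT·H = 2.9×10⁻⁴ × 0.31 × 270 = 0.024273 m

about 2.43 cm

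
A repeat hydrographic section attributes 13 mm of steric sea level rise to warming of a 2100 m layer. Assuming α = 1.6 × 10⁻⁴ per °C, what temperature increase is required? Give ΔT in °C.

ΔT ≈ 0.0387 °C

ΔT = Δh/(αH) = 0.013 / (1.6×10⁻⁴ × 2100) ≈ 0.03869 °C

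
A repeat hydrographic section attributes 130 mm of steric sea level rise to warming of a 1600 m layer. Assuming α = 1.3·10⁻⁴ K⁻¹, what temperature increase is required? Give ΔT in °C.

ΔT ≈ 0.63 °C

ΔT = Δh/(αH) = 0.13 / (1.3×10⁻⁴ × 1600) = 0.6250 °C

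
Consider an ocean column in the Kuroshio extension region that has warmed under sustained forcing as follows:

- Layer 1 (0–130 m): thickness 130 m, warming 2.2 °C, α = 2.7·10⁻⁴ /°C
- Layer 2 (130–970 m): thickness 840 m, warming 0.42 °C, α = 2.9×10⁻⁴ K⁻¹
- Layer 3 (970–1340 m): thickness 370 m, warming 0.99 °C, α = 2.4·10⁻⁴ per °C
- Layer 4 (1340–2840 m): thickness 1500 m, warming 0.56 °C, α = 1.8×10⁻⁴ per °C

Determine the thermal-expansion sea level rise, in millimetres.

419 mm of thermosteric rise

Layer 1: 130 × 2.7×10⁻⁴ × 2.2 = 0.07722 m
130–970 m: 0.42 × 840 × 2.9×10⁻⁴ = 0.102312 m
0.99 × 2.4×10⁻⁴ × 370 = 0.087912 m
0.56 × 1500 × 1.8×10⁻⁴ = 0.15120 m
Δh = 0.07722 + 0.102312 + 0.087912 + 0.15120 = 0.418644 m ≈ 419 mm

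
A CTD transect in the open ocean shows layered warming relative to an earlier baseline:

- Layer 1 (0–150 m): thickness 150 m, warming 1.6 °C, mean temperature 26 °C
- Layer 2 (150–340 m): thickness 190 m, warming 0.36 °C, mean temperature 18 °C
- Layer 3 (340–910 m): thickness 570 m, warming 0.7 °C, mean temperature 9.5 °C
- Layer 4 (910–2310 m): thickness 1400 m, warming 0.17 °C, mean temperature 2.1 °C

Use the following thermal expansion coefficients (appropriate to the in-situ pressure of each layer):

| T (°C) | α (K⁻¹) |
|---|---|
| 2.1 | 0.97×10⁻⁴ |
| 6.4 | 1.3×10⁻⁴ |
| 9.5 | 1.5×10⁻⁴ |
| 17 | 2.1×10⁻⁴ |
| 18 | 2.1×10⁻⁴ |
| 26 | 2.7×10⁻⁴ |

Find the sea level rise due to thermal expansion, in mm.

Layer 1 at 26 °C → α = 2.7×10⁻⁴ K⁻¹
Layer 2 at 18 °C → α = 2.1×10⁻⁴ K⁻¹
Layer 3 at 9.5 °C → α = 1.5×10⁻⁴ K⁻¹
Layer 4 at 2.1 °C → α = 0.97×10⁻⁴ K⁻¹
1.6 × 2.7×10⁻⁴ × 150 = 0.06480 m
Layer 2: 2.1×10⁻⁴ × 0.36 × 190 = 0.014364 m
340–910 m: 1.5×10⁻⁴ × 0.7 × 570 = 0.05985 m
910–2310 m: 1400 × 0.17 × 0.97×10⁻⁴ = 0.023086 m
Δh = 0.06480 + 0.014364 + 0.05985 + 0.023086 = 0.16210 m ≈ 162 mm

Δh = 162 mm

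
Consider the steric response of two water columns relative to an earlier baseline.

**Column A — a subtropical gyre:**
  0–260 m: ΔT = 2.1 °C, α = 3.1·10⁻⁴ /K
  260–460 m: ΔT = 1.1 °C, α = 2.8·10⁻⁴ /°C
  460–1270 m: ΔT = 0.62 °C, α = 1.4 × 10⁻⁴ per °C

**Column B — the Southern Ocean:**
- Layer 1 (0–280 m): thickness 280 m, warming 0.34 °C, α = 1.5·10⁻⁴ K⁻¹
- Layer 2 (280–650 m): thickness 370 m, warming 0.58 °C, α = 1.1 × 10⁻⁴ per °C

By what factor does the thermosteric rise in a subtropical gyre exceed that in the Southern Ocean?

A Layer 1: 260 × 2.1 × 3.1×10⁻⁴ = 0.16926 m
A Layer 2: 200 × 2.8×10⁻⁴ × 1.1 = 0.06160 m
A 460–1270 m: 810 × 0.62 × 1.4×10⁻⁴ = 0.070308 m
A total: 0.301168 m
B Layer 1: 1.5×10⁻⁴ × 280 × 0.34 = 0.01428 m
B Layer 2: 370 × 1.1×10⁻⁴ × 0.58 = 0.023606 m
B total: 0.037886 m
Ratio: 0.301168 / 0.037886 ≈ 7.949

7.95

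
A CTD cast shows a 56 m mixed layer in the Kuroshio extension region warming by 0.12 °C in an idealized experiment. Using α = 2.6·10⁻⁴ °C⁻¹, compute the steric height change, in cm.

Δh = αΔT·H = 2.6×10⁻⁴ × 0.12 × 56 = 0.0017472 m

0.175 cm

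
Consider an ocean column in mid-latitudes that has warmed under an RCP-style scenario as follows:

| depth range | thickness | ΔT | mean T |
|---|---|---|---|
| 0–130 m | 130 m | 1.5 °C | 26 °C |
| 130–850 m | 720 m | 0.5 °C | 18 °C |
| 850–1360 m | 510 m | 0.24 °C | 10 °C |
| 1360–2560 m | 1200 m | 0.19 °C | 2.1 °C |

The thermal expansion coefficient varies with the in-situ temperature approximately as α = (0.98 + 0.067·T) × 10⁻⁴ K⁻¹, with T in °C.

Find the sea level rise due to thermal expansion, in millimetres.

178 mm of thermosteric rise

Layer 1: α = (0.98 + 0.067×26)×10⁻⁴ = 2.722×10⁻⁴ K⁻¹
Layer 2: α = (0.98 + 0.067×18)×10⁻⁴ = 2.186×10⁻⁴ K⁻¹
Layer 3: α = (0.98 + 0.067×10)×10⁻⁴ = 1.65×10⁻⁴ K⁻¹
Layer 4: α = (0.98 + 0.067×2.1)×10⁻⁴ = 1.1207×10⁻⁴ K⁻¹
2.722×10⁻⁴ × 130 × 1.5 = 0.053079 m
2.186×10⁻⁴ × 720 × 0.5 = 0.078696 m
Layer 3: 510 × 1.65×10⁻⁴ × 0.24 = 0.020196 m
1360–2560 m: 0.19 × 1200 × 1.1207×10⁻⁴ = 0.02555196 m
Δh = 0.053079 + 0.078696 + 0.020196 + 0.02555196 = 0.17752296 m ≈ 178 mm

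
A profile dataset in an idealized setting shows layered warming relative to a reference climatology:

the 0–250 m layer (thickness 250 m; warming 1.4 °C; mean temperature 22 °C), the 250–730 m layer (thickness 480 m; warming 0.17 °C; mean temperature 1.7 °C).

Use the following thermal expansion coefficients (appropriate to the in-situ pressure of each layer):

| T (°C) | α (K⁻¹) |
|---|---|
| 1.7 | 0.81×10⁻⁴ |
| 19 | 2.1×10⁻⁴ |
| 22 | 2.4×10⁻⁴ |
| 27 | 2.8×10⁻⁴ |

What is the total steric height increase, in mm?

Layer 1 at 22 °C → α = 2.4×10⁻⁴ K⁻¹
Layer 2 at 1.7 °C → α = 0.81×10⁻⁴ K⁻¹
2.4×10⁻⁴ × 1.4 × 250 = 0.08400 m
Layer 2: 0.81×10⁻⁴ × 0.17 × 480 = 0.0066096 m
Δh = 0.08400 + 0.0066096 = 0.0906096 m ≈ 91 mm

91 mm of thermosteric rise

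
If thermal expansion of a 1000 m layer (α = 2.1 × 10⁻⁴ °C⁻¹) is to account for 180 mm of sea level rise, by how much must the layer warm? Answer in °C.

about 0.857 °C

ΔT = Δh/(αH) = 0.18 / (2.1×10⁻⁴ × 1000) ≈ 0.8571 °C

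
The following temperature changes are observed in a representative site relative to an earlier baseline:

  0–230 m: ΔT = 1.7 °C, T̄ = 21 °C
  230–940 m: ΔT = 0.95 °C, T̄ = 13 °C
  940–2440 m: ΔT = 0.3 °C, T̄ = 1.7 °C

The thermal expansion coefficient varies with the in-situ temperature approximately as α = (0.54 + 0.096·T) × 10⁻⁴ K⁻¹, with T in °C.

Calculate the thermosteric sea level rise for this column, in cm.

Layer 1: α = (0.54 + 0.096×21)×10⁻⁴ = 2.556×10⁻⁴ K⁻¹
Layer 2: α = (0.54 + 0.096×13)×10⁻⁴ = 1.788×10⁻⁴ K⁻¹
Layer 3: α = (0.54 + 0.096×1.7)×10⁻⁴ = 0.7032×10⁻⁴ K⁻¹
2.556×10⁻⁴ × 230 × 1.7 = 0.0999396 m
230–940 m: 710 × 0.95 × 1.788×10⁻⁴ = 0.1206006 m
940–2440 m: 0.7032×10⁻⁴ × 0.3 × 1500 = 0.031644 m
Δh = 0.0999396 + 0.1206006 + 0.031644 = 0.2521842 m

Δh ≈ 25 cm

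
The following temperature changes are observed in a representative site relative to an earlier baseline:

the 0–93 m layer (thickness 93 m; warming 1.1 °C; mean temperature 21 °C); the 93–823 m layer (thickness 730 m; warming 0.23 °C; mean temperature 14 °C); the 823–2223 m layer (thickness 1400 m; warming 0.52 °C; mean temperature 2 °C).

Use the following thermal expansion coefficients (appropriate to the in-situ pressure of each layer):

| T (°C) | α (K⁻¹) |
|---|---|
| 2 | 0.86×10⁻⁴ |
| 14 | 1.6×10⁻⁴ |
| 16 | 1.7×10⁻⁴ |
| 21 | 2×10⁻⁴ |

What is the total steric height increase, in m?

Δh = 0.110 m

Layer 1 at 21 °C → α = 2×10⁻⁴ K⁻¹
Layer 2 at 14 °C → α = 1.6×10⁻⁴ K⁻¹
Layer 3 at 2 °C → α = 0.86×10⁻⁴ K⁻¹
1.1 × 2×10⁻⁴ × 93 = 0.02046 m
93–823 m: 730 × 1.6×10⁻⁴ × 0.23 = 0.026864 m
823–2223 m: 0.86×10⁻⁴ × 0.52 × 1400 = 0.062608 m
Δh = 0.02046 + 0.026864 + 0.062608 = 0.109932 m ≈ 0.110 m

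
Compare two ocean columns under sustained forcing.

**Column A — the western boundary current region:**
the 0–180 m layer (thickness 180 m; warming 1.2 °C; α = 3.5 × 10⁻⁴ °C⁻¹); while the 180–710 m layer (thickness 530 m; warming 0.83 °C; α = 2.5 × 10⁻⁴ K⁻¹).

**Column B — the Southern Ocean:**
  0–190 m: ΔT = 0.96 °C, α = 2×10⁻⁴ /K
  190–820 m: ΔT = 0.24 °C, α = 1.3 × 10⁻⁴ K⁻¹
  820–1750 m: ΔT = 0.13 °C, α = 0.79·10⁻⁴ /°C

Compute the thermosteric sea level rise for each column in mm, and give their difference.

A 0–180 m: 3.5×10⁻⁴ × 180 × 1.2 = 0.07560 m
A 2.5×10⁻⁴ × 0.83 × 530 = 0.109975 m
A total: 0.185575 m
B 2×10⁻⁴ × 190 × 0.96 = 0.03648 m
B Layer 2: 1.3×10⁻⁴ × 0.24 × 630 = 0.019656 m
B 0.79×10⁻⁴ × 0.13 × 930 = 0.0095511 m
B total: 0.0656871 m
Difference: 0.185575 − 0.0656871 = 0.1198879 m

A: 190 mm; B: 66 mm; difference 120 mm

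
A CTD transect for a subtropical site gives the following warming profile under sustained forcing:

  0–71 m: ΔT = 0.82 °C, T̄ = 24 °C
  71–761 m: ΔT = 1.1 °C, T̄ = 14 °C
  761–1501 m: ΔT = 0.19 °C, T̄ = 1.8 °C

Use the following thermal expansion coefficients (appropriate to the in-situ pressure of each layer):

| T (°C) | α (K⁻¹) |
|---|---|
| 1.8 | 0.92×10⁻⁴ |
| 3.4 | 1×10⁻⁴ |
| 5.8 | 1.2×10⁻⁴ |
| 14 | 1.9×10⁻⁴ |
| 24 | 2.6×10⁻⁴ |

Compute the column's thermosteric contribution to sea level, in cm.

Layer 1 at 24 °C → α = 2.6×10⁻⁴ K⁻¹
Layer 2 at 14 °C → α = 1.9×10⁻⁴ K⁻¹
Layer 3 at 1.8 °C → α = 0.92×10⁻⁴ K⁻¹
0–71 m: 2.6×10⁻⁴ × 0.82 × 71 = 0.0151372 m
Layer 2: 1.9×10⁻⁴ × 1.1 × 690 = 0.14421 m
761–1501 m: 0.19 × 0.92×10⁻⁴ × 740 = 0.0129352 m
Δh = 0.0151372 + 0.14421 + 0.0129352 = 0.1722824 m

Δh = 17.2 cm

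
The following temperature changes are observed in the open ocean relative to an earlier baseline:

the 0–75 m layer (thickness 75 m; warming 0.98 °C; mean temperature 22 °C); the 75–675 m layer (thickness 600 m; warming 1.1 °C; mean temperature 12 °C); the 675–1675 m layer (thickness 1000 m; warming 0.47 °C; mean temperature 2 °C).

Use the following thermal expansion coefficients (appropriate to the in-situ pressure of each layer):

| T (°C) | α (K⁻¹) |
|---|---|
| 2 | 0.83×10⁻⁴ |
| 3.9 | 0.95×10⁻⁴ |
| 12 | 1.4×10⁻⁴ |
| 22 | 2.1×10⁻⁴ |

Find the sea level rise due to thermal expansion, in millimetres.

147 mm

Layer 1 at 22 °C → α = 2.1×10⁻⁴ K⁻¹
Layer 2 at 12 °C → α = 1.4×10⁻⁴ K⁻¹
Layer 3 at 2 °C → α = 0.83×10⁻⁴ K⁻¹
2.1×10⁻⁴ × 75 × 0.98 = 0.015435 m
Layer 2: 1.1 × 1.4×10⁻⁴ × 600 = 0.09240 m
Layer 3: 0.47 × 1000 × 0.83×10⁻⁴ = 0.03901 m
Δh = 0.015435 + 0.09240 + 0.03901 = 0.146845 m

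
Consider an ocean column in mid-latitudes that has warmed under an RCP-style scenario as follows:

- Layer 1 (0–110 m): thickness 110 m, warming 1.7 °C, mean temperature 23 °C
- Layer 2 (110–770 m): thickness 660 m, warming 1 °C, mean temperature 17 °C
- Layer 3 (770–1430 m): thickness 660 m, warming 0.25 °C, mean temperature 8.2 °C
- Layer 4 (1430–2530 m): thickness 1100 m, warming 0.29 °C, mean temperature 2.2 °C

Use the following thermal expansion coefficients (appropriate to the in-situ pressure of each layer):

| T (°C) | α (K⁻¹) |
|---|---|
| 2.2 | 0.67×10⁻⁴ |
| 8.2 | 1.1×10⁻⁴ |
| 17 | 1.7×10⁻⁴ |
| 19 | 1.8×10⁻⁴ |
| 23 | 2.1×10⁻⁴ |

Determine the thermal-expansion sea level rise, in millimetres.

191 mm

Layer 1 at 23 °C → α = 2.1×10⁻⁴ K⁻¹
Layer 2 at 17 °C → α = 1.7×10⁻⁴ K⁻¹
Layer 3 at 8.2 °C → α = 1.1×10⁻⁴ K⁻¹
Layer 4 at 2.2 °C → α = 0.67×10⁻⁴ K⁻¹
Layer 1: 110 × 1.7 × 2.1×10⁻⁴ = 0.03927 m
1 × 660 × 1.7×10⁻⁴ = 0.11220 m
1.1×10⁻⁴ × 660 × 0.25 = 0.01815 m
0.29 × 1100 × 0.67×10⁻⁴ = 0.021373 m
Δh = 0.03927 + 0.11220 + 0.01815 + 0.021373 = 0.190993 m ≈ 191 mm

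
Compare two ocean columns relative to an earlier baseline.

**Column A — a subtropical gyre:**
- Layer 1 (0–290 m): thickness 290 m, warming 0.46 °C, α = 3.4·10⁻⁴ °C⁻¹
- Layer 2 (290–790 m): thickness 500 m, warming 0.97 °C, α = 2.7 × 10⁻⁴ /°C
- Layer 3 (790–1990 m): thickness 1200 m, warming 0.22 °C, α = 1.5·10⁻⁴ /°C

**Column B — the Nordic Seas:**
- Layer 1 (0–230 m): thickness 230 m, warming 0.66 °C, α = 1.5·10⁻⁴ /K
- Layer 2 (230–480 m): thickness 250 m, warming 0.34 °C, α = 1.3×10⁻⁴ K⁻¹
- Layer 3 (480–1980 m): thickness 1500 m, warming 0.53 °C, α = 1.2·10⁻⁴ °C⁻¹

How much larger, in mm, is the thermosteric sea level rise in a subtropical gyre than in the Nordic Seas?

A Layer 1: 290 × 0.46 × 3.4×10⁻⁴ = 0.045356 m
A Layer 2: 0.97 × 2.7×10⁻⁴ × 500 = 0.13095 m
A Layer 3: 1200 × 1.5×10⁻⁴ × 0.22 = 0.03960 m
A total: 0.215906 m
B Layer 1: 230 × 0.66 × 1.5×10⁻⁴ = 0.02277 m
B Layer 2: 250 × 0.34 × 1.3×10⁻⁴ = 0.01105 m
B 1.2×10⁻⁴ × 1500 × 0.53 = 0.09540 m
B total: 0.12922 m
Difference: 0.215906 − 0.12922 = 0.086686 m

Δh_A − Δh_B ≈ 87 mm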